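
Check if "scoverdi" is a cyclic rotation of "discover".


Word: "discover", Candidate: "scoverdi"
Method: check if candidate is substring of word+word
"discoverdiscover" contains "scoverdi"? Yes
Is rotation = Yes


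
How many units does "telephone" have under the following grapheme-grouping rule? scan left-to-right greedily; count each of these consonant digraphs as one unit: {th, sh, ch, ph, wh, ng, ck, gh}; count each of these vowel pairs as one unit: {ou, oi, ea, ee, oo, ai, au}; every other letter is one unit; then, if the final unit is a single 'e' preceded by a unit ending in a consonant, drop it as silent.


Word: "telephone" (9 letters)
Left-to-right scan:
  (1) 't' (letter)
  (2) 'e' (letter)
  (3) 'l' (letter)
  (4) 'e' (letter)
  (5) 'ph' (digraph)
  (6) 'o' (letter)
  (7) 'n' (letter)
  (8) 'e' (letter)
Units from scan: 8
Final unit is 'e' after a consonant -> drop as silent (-1)
Sound units = 7 units


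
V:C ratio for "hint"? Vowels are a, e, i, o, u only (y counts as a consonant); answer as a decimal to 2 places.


Word: "hint"
Vowels (a,e,i,o,u): 1
Consonants: 3
Ratio = 1/3
= 0.33


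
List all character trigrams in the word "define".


Word: "define" (length 6)
Number of trigrams = 6 - 3 + 1 = 4
  Position 0: "def"
  Position 1: "efi"
  Position 2: "fin"
  Position 3: "ine"
Trigrams = "def", "efi", "fin", "ine"


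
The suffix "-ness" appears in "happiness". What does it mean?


Suffix: -ness
Example: happiness (happy + -ness, with a spelling change)
Meaning = state of being


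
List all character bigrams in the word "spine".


Word: "spine" (length 5)
Number of bigrams = 5 - 2 + 1 = 4
  Position 0: "sp"
  Position 1: "pi"
  Position 2: "in"
  Position 3: "ne"
Bigrams = "sp", "pi", "in", "ne"


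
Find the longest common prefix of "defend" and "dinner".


Word 1: "defend"
Word 2: "dinner"
Comparing from start:
  Pos 0: 'd' == 'd'
  Pos 1: 'e' != 'i' (stop)
LCP = "d" (length 1)


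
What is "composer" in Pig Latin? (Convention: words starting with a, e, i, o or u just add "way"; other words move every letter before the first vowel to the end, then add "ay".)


Word: "composer"
Starts with consonant(s) → move to end, add 'ay'
Consonant cluster: "c"
Pig Latin = "omposercay"


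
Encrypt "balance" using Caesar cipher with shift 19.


Word: "balance"
Shift: 19
Each letter → (letter + shift) mod 26:
  'b' (1) + 19 = 20 → 'u'
  'a' (0) + 19 = 19 → 't'
  'l' (11) + 19 = 4 → 'e'
  'a' (0) + 19 = 19 → 't'
  'n' (13) + 19 = 6 → 'g'
  'c' (2) + 19 = 21 → 'v'
  'e' (4) + 19 = 23 → 'x'
Result = "utetgvx"


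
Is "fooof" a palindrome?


Word: "fooof"
Reversed: "fooof"
Forward == Backward? fooof == fooof
Palindrome = Yes


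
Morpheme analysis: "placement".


Word: "placement"
Morphemes: place + -ment
Each morpheme carries meaning
= 2 morphemes


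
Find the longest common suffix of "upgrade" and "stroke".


Word 1: "upgrade"
Word 2: "stroke"
Comparing from end:
  Pos -1: 'e' == 'e'
  Pos -2: 'd' != 'k' (stop)
LCS = "e" (length 1)


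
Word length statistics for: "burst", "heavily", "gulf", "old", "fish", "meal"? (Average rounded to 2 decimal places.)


Lengths: "burst"=5, "heavily"=7, "gulf"=4, "old"=3, "fish"=4, "meal"=4
Sum = 27, Count = 6
Average = 27/6 = 4.50
= avg=4.50, min=3, max=7


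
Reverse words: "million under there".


Original: "million under there"
Words (1..n): million | under | there
Reversed (n..1): there | under | million
Result = "there under million"


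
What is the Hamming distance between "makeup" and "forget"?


Comparing character by character (same length = 6):
  Pos 0: 'm' vs 'f' !=
  Pos 1: 'a' vs 'o' !=
  Pos 2: 'k' vs 'r' !=
  Pos 3: 'e' vs 'g' !=
  Pos 4: 'u' vs 'e' !=
  Pos 5: 'p' vs 't' !=
Hamming distance = 6


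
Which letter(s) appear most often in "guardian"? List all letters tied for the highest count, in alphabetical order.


Word: "guardian"
Letter counts:
  'a': 2
  'd': 1
  'g': 1
  'i': 1
  'n': 1
  'r': 1
  'u': 1
Maximum count = 2
Most frequent = 'a' (2 times each)


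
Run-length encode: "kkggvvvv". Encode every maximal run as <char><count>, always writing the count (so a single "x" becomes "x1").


String: "kkggvvvv"
Scanning for consecutive runs:
  'k' x 2
  'g' x 2
  'v' x 4
RLE = "k2g2v4"


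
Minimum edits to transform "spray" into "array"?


Word 1: "spray" (length 5)
Word 2: "array" (length 5)
One optimal edit sequence (insert/delete/substitute each cost 1):
  1. substitute 's' -> 'a'  (+1)
  2. substitute 'p' -> 'r'  (+1)
  3. keep 'r'
  4. keep 'a'
  5. keep 'y'
Total edit operations: 2
Edit distance = 2


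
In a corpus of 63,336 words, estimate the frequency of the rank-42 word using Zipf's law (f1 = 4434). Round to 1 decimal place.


Zipf's law: f(r) = f(1) / r
f(1) = 4434
f(42) = 4434 / 42
= 105.6 occurrences


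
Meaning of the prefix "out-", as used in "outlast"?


Prefix: out-
Example: outlast (out- + last)
Meaning = surpass


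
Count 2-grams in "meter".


Word: "meter" (length 5)
Number of 2-grams = length - 2 + 1 = 5 - 2 + 1
= 4


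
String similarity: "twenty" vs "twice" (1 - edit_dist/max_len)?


Word 1: "twenty" (length 6)
Word 2: "twice" (length 5)
One optimal edit sequence:
  1. keep 't'
  2. keep 'w'
  3. delete 'e'  (+1)
  4. substitute 'n' -> 'i'  (+1)
  5. substitute 't' -> 'c'  (+1)
  6. substitute 'y' -> 'e'  (+1)
Edit distance = 4
Max length = max(6, 5) = 6
Similarity = 1 - 4/6
= 0.3333


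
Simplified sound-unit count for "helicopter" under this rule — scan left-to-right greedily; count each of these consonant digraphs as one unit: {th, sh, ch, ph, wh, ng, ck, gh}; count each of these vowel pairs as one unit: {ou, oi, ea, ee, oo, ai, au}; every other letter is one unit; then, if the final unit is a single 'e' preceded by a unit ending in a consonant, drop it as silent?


Word: "helicopter" (10 letters)
Left-to-right scan:
  (1) 'h' (letter)
  (2) 'e' (letter)
  (3) 'l' (letter)
  (4) 'i' (letter)
  (5) 'c' (letter)
  (6) 'o' (letter)
  (7) 'p' (letter)
  (8) 't' (letter)
  (9) 'e' (letter)
  (10) 'r' (letter)
Units from scan: 10
Sound units = 10 units


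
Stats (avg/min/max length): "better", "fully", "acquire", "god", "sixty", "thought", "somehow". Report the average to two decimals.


Lengths: "better"=6, "fully"=5, "acquire"=7, "god"=3, "sixty"=5, "thought"=7, "somehow"=7
Sum = 40, Count = 7
Average = 40/7 = 5.71
= avg=5.71, min=3, max=7


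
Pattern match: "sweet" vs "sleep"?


Pattern of "sweet": [0, 1, 2, 2, 3]
Pattern of "sleep": [0, 1, 2, 2, 3]
Patterns match
Same pattern = Yes


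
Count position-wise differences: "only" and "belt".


Comparing character by character (same length = 4):
  Pos 0: 'o' vs 'b' !=
  Pos 1: 'n' vs 'e' !=
  Pos 2: 'l' vs 'l' =
  Pos 3: 'y' vs 't' !=
Hamming distance = 3


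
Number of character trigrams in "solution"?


Word: "solution" (length 8)
Number of 3-grams = length - 3 + 1 = 8 - 3 + 1
= 6


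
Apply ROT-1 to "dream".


Word: "dream"
Shift: 1
Each letter → (letter + shift) mod 26:
  'd' (3) + 1 = 4 → 'e'
  'r' (17) + 1 = 18 → 's'
  'e' (4) + 1 = 5 → 'f'
  'a' (0) + 1 = 1 → 'b'
  'm' (12) + 1 = 13 → 'n'
Result = "esfbn"


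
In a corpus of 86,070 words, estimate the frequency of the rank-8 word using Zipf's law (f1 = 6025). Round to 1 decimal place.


Zipf's law: f(r) = f(1) / r
f(1) = 6025
f(8) = 6025 / 8
= 753.1 occurrences


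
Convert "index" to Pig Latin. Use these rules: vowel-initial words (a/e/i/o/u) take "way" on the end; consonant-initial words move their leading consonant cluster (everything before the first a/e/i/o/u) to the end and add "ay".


Word: "index"
Starts with vowel → add 'way'
Pig Latin = "indexway"


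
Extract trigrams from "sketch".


Word: "sketch" (length 6)
Number of trigrams = 6 - 3 + 1 = 4
  Position 0: "ske"
  Position 1: "ket"
  Position 2: "etc"
  Position 3: "tch"
Trigrams = "ske", "ket", "etc", "tch"


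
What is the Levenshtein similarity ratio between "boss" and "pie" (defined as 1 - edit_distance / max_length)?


Word 1: "boss" (length 4)
Word 2: "pie" (length 3)
One optimal edit sequence:
  1. delete 'b'  (+1)
  2. substitute 'o' -> 'p'  (+1)
  3. substitute 's' -> 'i'  (+1)
  4. substitute 's' -> 'e'  (+1)
Edit distance = 4
Max length = max(4, 3) = 4
Similarity = 1 - 4/4
= 0.0000


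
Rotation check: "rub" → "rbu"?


Word: "rub", Candidate: "rbu"
Method: check if candidate is substring of word+word
"rubrub" contains "rbu"? No
Is rotation = No


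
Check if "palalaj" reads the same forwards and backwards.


Word: "palalaj"
Reversed: "jalalap"
Forward == Backward? palalaj != jalalap
Palindrome = No


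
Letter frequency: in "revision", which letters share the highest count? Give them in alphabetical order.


Word: "revision"
Letter counts:
  'e': 1
  'i': 2
  'n': 1
  'o': 1
  'r': 1
  's': 1
  'v': 1
Maximum count = 2
Most frequent = 'i' (2 times each)


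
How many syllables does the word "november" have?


Word: "november"
Syllable breakdown: no | vem | ber
Counting: 3 parts
= 3 syllables


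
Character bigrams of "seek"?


Word: "seek" (length 4)
Number of bigrams = 4 - 2 + 1 = 3
  Position 0: "se"
  Position 1: "ee"
  Position 2: "ek"
Bigrams = "se", "ee", "ek"


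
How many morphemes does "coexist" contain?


Word: "coexist"
Morphemes: co- + exist
Each morpheme carries meaning
= 2 morphemes


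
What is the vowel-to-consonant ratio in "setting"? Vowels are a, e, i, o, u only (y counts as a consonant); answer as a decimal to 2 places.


Word: "setting"
Vowels (a,e,i,o,u): 2
Consonants: 5
Ratio = 2/5
= 0.40


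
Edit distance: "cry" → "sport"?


Word 1: "cry" (length 3)
Word 2: "sport" (length 5)
One optimal edit sequence (insert/delete/substitute each cost 1):
  1. insert 's'  (+1)
  2. insert 'p'  (+1)
  3. substitute 'c' -> 'o'  (+1)
  4. keep 'r'
  5. substitute 'y' -> 't'  (+1)
Total edit operations: 4
Edit distance = 4


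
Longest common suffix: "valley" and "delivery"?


Word 1: "valley"
Word 2: "delivery"
Comparing from end:
  Pos -1: 'y' == 'y'
  Pos -2: 'e' != 'r' (stop)
LCS = "y" (length 1)


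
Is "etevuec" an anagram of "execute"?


Word 1: "execute" → sorted: ceeetux
Word 2: "etevuec" → sorted: ceeetuv
Same letters? ceeetux != ceeetuv
Anagram = No


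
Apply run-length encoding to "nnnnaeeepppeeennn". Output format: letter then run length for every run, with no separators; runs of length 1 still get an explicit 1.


String: "nnnnaeeepppeeennn"
Scanning for consecutive runs:
  'n' x 4
  'a' x 1
  'e' x 3
  'p' x 3
  'e' x 3
  'n' x 3
RLE = "n4a1e3p3e3n3"


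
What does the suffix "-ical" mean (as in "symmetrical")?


Suffix: -ical
As in: symmetrical -> symmetry + -ical, with a spelling change
Meaning = relating to


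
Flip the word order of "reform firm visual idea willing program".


Original: "reform firm visual idea willing program"
Words (1..n): reform | firm | visual | idea | willing | program
Reversed (n..1): program | willing | idea | visual | firm | reform
Result = "program willing idea visual firm reform"


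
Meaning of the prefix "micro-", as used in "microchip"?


Prefix: micro-
Example: microchip = micro- + chip
Meaning = small


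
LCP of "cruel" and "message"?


Word 1: "cruel"
Word 2: "message"
Comparing from start:
  Pos 0: 'c' != 'm' (stop)
LCP = "" (length 0)


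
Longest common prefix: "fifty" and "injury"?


Word 1: "fifty"
Word 2: "injury"
Comparing from start:
  Pos 0: 'f' != 'i' (stop)
LCP = "" (length 0)


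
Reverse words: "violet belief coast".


Original: "violet belief coast"
Words (1..n): violet | belief | coast
Reversed (n..1): coast | belief | violet
Result = "coast belief violet"


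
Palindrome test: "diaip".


Word: "diaip"
Reversed: "piaid"
Forward == Backward? diaip != piaid
Palindrome = No


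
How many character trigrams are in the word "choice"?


Word: "choice" (length 6)
Number of 3-grams = length - 3 + 1 = 6 - 3 + 1
= 4


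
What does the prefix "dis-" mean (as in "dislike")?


Prefix: dis-
Example: dislike = dis- + like
Meaning = not / opposite


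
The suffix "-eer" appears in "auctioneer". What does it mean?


Suffix: -eer
As in: auctioneer -> auction + -eer
Meaning = one who is concerned with


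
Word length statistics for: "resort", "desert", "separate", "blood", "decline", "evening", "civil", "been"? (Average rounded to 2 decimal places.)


Lengths: "resort"=6, "desert"=6, "separate"=8, "blood"=5, "decline"=7, "evening"=7, "civil"=5, "been"=4
Sum = 48, Count = 8
Average = 48/8 = 6.00
= avg=6.00, min=4, max=8


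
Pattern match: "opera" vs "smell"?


Pattern of "opera": [0, 1, 2, 3, 4]
Pattern of "smell": [0, 1, 2, 3, 3]
Patterns do not match
Same pattern = No


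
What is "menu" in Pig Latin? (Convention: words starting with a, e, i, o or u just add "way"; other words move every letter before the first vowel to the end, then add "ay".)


Word: "menu"
Starts with consonant(s) → move to end, add 'ay'
Consonant cluster: "m"
Pig Latin = "enumay"


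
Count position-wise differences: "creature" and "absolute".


Comparing character by character (same length = 8):
  Pos 0: 'c' vs 'a' !=
  Pos 1: 'r' vs 'b' !=
  Pos 2: 'e' vs 's' !=
  Pos 3: 'a' vs 'o' !=
  Pos 4: 't' vs 'l' !=
  Pos 5: 'u' vs 'u' =
  Pos 6: 'r' vs 't' !=
  Pos 7: 'e' vs 'e' =
Hamming distance = 6


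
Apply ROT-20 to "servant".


Word: "servant"
Shift: 20
Each letter → (letter + shift) mod 26:
  's' (18) + 20 = 12 → 'm'
  'e' (4) + 20 = 24 → 'y'
  'r' (17) + 20 = 11 → 'l'
  'v' (21) + 20 = 15 → 'p'
  'a' (0) + 20 = 20 → 'u'
  'n' (13) + 20 = 7 → 'h'
  't' (19) + 20 = 13 → 'n'
Result = "mylpuhn"


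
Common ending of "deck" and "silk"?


Word 1: "deck"
Word 2: "silk"
Comparing from end:
  Pos -1: 'k' == 'k'
  Pos -2: 'c' != 'l' (stop)
LCS = "k" (length 1)


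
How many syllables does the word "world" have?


Word: "world"
Syllable breakdown: world
Counting: 1 part
= 1 syllable


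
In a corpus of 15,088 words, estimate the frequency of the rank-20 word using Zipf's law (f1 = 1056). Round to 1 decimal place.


Zipf's law: f(r) = f(1) / r
f(1) = 1056
f(20) = 1056 / 20
= 52.8 occurrences


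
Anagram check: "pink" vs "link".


Word 1: "pink" → sorted: iknp
Word 2: "link" → sorted: ikln
Same letters? iknp != ikln
Anagram = No


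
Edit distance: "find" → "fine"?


Word 1: "find" (length 4)
Word 2: "fine" (length 4)
One optimal edit sequence (insert/delete/substitute each cost 1):
  1. keep 'f'
  2. keep 'i'
  3. keep 'n'
  4. substitute 'd' -> 'e'  (+1)
Total edit operations: 1
Edit distance = 1


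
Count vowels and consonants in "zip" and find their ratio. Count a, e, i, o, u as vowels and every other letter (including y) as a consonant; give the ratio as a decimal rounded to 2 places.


Word: "zip"
Vowels (a,e,i,o,u): 1
Consonants: 2
Ratio = 1/2
= 0.50


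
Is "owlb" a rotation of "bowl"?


Word: "bowl", Candidate: "owlb"
Method: check if candidate is substring of word+word
"bowlbowl" contains "owlb"? Yes
Is rotation = Yes


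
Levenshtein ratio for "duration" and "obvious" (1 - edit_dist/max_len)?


Word 1: "duration" (length 8)
Word 2: "obvious" (length 7)
One optimal edit sequence:
  1. delete 'd'  (+1)
  2. delete 'u'  (+1)
  3. substitute 'r' -> 'o'  (+1)
  4. substitute 'a' -> 'b'  (+1)
  5. substitute 't' -> 'v'  (+1)
  6. keep 'i'
  7. keep 'o'
  8. insert 'u'  (+1)
  9. substitute 'n' -> 's'  (+1)
Edit distance = 7
Max length = max(8, 7) = 8
Similarity = 1 - 7/8
= 0.1250


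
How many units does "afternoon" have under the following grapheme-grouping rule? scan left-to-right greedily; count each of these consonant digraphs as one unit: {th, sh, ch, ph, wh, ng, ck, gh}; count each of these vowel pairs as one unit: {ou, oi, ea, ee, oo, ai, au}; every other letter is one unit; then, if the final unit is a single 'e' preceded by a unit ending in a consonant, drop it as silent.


Word: "afternoon" (9 letters)
Left-to-right scan:
  (1) 'a' (letter)
  (2) 'f' (letter)
  (3) 't' (letter)
  (4) 'e' (letter)
  (5) 'r' (letter)
  (6) 'n' (letter)
  (7) 'oo' (vowel-pair)
  (8) 'n' (letter)
Units from scan: 8
Sound units = 8 units


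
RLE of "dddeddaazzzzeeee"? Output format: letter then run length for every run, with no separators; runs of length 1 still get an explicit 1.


String: "dddeddaazzzzeeee"
Scanning for consecutive runs:
  'd' x 3
  'e' x 1
  'd' x 2
  'a' x 2
  'z' x 4
  'e' x 4
RLE = "d3e1d2a2z4e4"


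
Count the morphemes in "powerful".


Word: "powerful"
Morphemes: power / -ful
Each morpheme carries meaning
= 2 morphemes


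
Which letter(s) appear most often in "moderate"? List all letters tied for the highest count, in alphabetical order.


Word: "moderate"
Letter counts:
  'a': 1
  'd': 1
  'e': 2
  'm': 1
  'o': 1
  'r': 1
  't': 1
Maximum count = 2
Most frequent = 'e' (2 times each)


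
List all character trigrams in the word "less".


Word: "less" (length 4)
Number of trigrams = 4 - 3 + 1 = 2
  Position 0: "les"
  Position 1: "ess"
Trigrams = "les", "ess"


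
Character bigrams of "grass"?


Word: "grass" (length 5)
Number of bigrams = 5 - 2 + 1 = 4
  Position 0: "gr"
  Position 1: "ra"
  Position 2: "as"
  Position 3: "ss"
Bigrams = "gr", "ra", "as", "ss"


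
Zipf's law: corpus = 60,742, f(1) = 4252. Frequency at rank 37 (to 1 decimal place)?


Zipf's law: f(r) = f(1) / r
f(1) = 4252
f(37) = 4252 / 37
= 114.9 occurrences


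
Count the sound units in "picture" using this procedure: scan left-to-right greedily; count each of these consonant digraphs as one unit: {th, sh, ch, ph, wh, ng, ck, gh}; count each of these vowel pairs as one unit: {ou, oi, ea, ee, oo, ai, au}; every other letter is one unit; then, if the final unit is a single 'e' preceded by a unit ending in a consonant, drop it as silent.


Word: "picture" (7 letters)
Left-to-right scan:
  [1] 'p' (letter)
  [2] 'i' (letter)
  [3] 'c' (letter)
  [4] 't' (letter)
  [5] 'u' (letter)
  [6] 'r' (letter)
  [7] 'e' (letter)
Units from scan: 7
Final unit is 'e' after a consonant -> drop as silent (-1)
Sound units = 6 units


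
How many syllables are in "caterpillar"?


Word: "caterpillar"
Syllable breakdown: cat · er · pil · lar
Counting: 4 parts
= 4 syllables


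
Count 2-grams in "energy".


Word: "energy" (length 6)
Number of 2-grams = length - 2 + 1 = 6 - 2 + 1
= 5


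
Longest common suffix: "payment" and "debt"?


Word 1: "payment"
Word 2: "debt"
Comparing from end:
  Pos -1: 't' == 't'
  Pos -2: 'n' != 'b' (stop)
LCS = "t" (length 1)


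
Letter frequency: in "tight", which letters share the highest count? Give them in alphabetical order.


Word: "tight"
Letter counts:
  'g': 1
  'h': 1
  'i': 1
  't': 2
Maximum count = 2
Most frequent = 't' (2 times each)


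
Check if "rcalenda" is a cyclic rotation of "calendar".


Word: "calendar", Candidate: "rcalenda"
Method: check if candidate is substring of word+word
"calendarcalendar" contains "rcalenda"? Yes
Is rotation = Yes


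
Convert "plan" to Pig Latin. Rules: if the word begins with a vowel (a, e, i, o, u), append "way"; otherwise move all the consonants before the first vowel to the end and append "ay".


Word: "plan"
Starts with consonant(s) → move to end, add 'ay'
Consonant cluster: "pl"
Pig Latin = "anplay"


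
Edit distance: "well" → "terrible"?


Word 1: "well" (length 4)
Word 2: "terrible" (length 8)
One optimal edit sequence (insert/delete/substitute each cost 1):
  1. substitute 'w' -> 't'  (+1)
  2. keep 'e'
  3. insert 'r'  (+1)
  4. insert 'r'  (+1)
  5. insert 'i'  (+1)
  6. insert 'b'  (+1)
  7. keep 'l'
  8. substitute 'l' -> 'e'  (+1)
Total edit operations: 6
Edit distance = 6


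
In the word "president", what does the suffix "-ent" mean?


Suffix: -ent
Example: president = preside + -ent, with a spelling change
Meaning = one who / that which


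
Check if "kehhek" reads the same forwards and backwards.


Word: "kehhek"
Reversed: "kehhek"
Forward == Backward? kehhek == kehhek
Palindrome = Yes


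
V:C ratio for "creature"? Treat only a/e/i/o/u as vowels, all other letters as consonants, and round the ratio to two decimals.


Word: "creature"
Vowels (a,e,i,o,u): 4
Consonants: 4
Ratio = 4/4
= 1.00


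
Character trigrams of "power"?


Word: "power" (length 5)
Number of trigrams = 5 - 3 + 1 = 3
  Position 0: "pow"
  Position 1: "owe"
  Position 2: "wer"
Trigrams = "pow", "owe", "wer"


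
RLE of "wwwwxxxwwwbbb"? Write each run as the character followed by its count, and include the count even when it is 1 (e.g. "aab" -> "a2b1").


String: "wwwwxxxwwwbbb"
Scanning for consecutive runs:
  'w' x 4
  'x' x 3
  'w' x 3
  'b' x 3
RLE = "w4x3w3b3"


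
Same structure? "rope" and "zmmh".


Pattern of "rope": [0, 1, 2, 3]
Pattern of "zmmh": [0, 1, 1, 2]
Patterns do not match
Same pattern = No


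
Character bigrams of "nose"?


Word: "nose" (length 4)
Number of bigrams = 4 - 2 + 1 = 3
  Position 0: "no"
  Position 1: "os"
  Position 2: "se"
Bigrams = "no", "os", "se"


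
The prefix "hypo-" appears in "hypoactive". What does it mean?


Prefix: hypo-
As in: hypoactive -> hypo- + active
Meaning = under / below normal


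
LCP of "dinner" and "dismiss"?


Word 1: "dinner"
Word 2: "dismiss"
Comparing from start:
  Pos 0: 'd' == 'd'
  Pos 1: 'i' == 'i'
  Pos 2: 'n' != 's' (stop)
LCP = "di" (length 2)


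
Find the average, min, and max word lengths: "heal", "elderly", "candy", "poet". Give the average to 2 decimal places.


Lengths: "heal"=4, "elderly"=7, "candy"=5, "poet"=4
Sum = 20, Count = 4
Average = 20/4 = 5.00
= avg=5.00, min=4, max=7


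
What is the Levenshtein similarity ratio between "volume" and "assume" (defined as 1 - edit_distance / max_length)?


Word 1: "volume" (length 6)
Word 2: "assume" (length 6)
One optimal edit sequence:
  1. substitute 'v' -> 'a'  (+1)
  2. substitute 'o' -> 's'  (+1)
  3. substitute 'l' -> 's'  (+1)
  4. keep 'u'
  5. keep 'm'
  6. keep 'e'
Edit distance = 3
Max length = max(6, 6) = 6
Similarity = 1 - 3/6
= 0.5000


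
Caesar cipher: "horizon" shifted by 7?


Word: "horizon"
Shift: 7
Each letter → (letter + shift) mod 26:
  'h' (7) + 7 = 14 → 'o'
  'o' (14) + 7 = 21 → 'v'
  'r' (17) + 7 = 24 → 'y'
  'i' (8) + 7 = 15 → 'p'
  'z' (25) + 7 = 6 → 'g'
  'o' (14) + 7 = 21 → 'v'
  'n' (13) + 7 = 20 → 'u'
Result = "ovypgvu"


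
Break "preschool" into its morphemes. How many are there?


Word: "preschool"
Morphemes: pre- / school
Each morpheme carries meaning
= 2 morphemes


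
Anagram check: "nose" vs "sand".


Word 1: "nose" → sorted: enos
Word 2: "sand" → sorted: adns
Same letters? enos != adns
Anagram = No


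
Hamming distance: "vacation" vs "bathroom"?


Comparing character by character (same length = 8):
  Pos 0: 'v' vs 'b' !=
  Pos 1: 'a' vs 'a' =
  Pos 2: 'c' vs 't' !=
  Pos 3: 'a' vs 'h' !=
  Pos 4: 't' vs 'r' !=
  Pos 5: 'i' vs 'o' !=
  Pos 6: 'o' vs 'o' =
  Pos 7: 'n' vs 'm' !=
Hamming distance = 6


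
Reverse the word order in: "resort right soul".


Original: "resort right soul"
Words (1..n): resort | right | soul
Reversed (n..1): soul | right | resort
Result = "soul right resort"


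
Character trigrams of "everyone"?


Word: "everyone" (length 8)
Number of trigrams = 8 - 3 + 1 = 6
  Position 0: "eve"
  Position 1: "ver"
  Position 2: "ery"
  Position 3: "ryo"
  Position 4: "yon"
  Position 5: "one"
Trigrams = "eve", "ver", "ery", "ryo", "yon", "one"


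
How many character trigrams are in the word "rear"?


Word: "rear" (length 4)
Number of 3-grams = length - 3 + 1 = 4 - 3 + 1
= 2


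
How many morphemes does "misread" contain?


Word: "misread"
Morphemes: mis- | read
Each morpheme carries meaning
= 2 morphemes


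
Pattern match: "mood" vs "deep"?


Pattern of "mood": [0, 1, 1, 2]
Pattern of "deep": [0, 1, 1, 2]
Patterns match
Same pattern = Yes


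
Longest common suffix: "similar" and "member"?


Word 1: "similar"
Word 2: "member"
Comparing from end:
  Pos -1: 'r' == 'r'
  Pos -2: 'a' != 'e' (stop)
LCS = "r" (length 1)


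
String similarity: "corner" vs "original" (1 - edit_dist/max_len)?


Word 1: "corner" (length 6)
Word 2: "original" (length 8)
One optimal edit sequence:
  1. delete 'c'  (+1)
  2. keep 'o'
  3. keep 'r'
  4. insert 'i'  (+1)
  5. insert 'g'  (+1)
  6. insert 'i'  (+1)
  7. keep 'n'
  8. substitute 'e' -> 'a'  (+1)
  9. substitute 'r' -> 'l'  (+1)
Edit distance = 6
Max length = max(6, 8) = 8
Similarity = 1 - 6/8
= 0.2500


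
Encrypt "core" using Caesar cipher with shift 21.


Word: "core"
Shift: 21
Each letter → (letter + shift) mod 26:
  'c' (2) + 21 = 23 → 'x'
  'o' (14) + 21 = 9 → 'j'
  'r' (17) + 21 = 12 → 'm'
  'e' (4) + 21 = 25 → 'z'
Result = "xjmz"


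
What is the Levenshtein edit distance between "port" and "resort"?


Word 1: "port" (length 4)
Word 2: "resort" (length 6)
One optimal edit sequence (insert/delete/substitute each cost 1):
  1. insert 'r'  (+1)
  2. insert 'e'  (+1)
  3. substitute 'p' -> 's'  (+1)
  4. keep 'o'
  5. keep 'r'
  6. keep 't'
Total edit operations: 3
Edit distance = 3


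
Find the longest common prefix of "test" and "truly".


Word 1: "test"
Word 2: "truly"
Comparing from start:
  Pos 0: 't' == 't'
  Pos 1: 'e' != 'r' (stop)
LCP = "t" (length 1)


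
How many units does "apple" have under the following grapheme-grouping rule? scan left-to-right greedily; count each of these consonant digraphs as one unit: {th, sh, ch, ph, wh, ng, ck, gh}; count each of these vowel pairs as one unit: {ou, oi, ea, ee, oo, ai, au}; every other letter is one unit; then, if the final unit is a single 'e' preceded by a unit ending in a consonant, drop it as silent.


Word: "apple" (5 letters)
Left-to-right scan:
  1. 'a' (letter)
  2. 'p' (letter)
  3. 'p' (letter)
  4. 'l' (letter)
  5. 'e' (letter)
Units from scan: 5
Final unit is 'e' after a consonant -> drop as silent (-1)
Sound units = 4 units


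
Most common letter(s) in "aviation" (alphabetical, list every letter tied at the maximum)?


Word: "aviation"
Letter counts:
  'a': 2
  'i': 2
  'n': 1
  'o': 1
  't': 1
  'v': 1
Maximum count = 2
Most frequent = 'a', 'i' (2 times each)


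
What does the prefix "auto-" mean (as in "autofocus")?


Prefix: auto-
Example: autofocus = auto- + focus
Meaning = self


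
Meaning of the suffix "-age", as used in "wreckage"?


Suffix: -age
Example: wreckage = wreck + -age
Meaning = result / collection


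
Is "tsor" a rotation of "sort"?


Word: "sort", Candidate: "tsor"
Method: check if candidate is substring of word+word
"sortsort" contains "tsor"? Yes
Is rotation = Yes


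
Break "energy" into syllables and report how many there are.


Word: "energy"
Syllable breakdown: en / er / gy
Counting: 3 parts
= 3 syllables


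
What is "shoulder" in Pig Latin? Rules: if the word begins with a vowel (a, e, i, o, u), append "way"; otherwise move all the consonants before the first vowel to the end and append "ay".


Word: "shoulder"
Starts with consonant(s) → move to end, add 'ay'
Consonant cluster: "sh"
Pig Latin = "ouldershay"


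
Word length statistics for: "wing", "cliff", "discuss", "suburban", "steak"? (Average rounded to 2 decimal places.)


Lengths: "wing"=4, "cliff"=5, "discuss"=7, "suburban"=8, "steak"=5
Sum = 29, Count = 5
Average = 29/5 = 5.80
= avg=5.80, min=4, max=8


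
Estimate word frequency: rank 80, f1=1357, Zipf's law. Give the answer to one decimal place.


Zipf's law: f(r) = f(1) / r
f(1) = 1357
f(80) = 1357 / 80
= 17.0 occurrences


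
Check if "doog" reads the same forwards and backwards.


Word: "doog"
Reversed: "good"
Forward == Backward? doog != good
Palindrome = No


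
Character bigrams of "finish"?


Word: "finish" (length 6)
Number of bigrams = 6 - 2 + 1 = 5
  Position 0: "fi"
  Position 1: "in"
  Position 2: "ni"
  Position 3: "is"
  Position 4: "sh"
Bigrams = "fi", "in", "ni", "is", "sh"


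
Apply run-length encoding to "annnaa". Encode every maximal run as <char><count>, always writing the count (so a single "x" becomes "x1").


String: "annnaa"
Scanning for consecutive runs:
  'a' x 1
  'n' x 3
  'a' x 2
RLE = "a1n3a2"


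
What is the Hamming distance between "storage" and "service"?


Comparing character by character (same length = 7):
  Pos 0: 's' vs 's' =
  Pos 1: 't' vs 'e' !=
  Pos 2: 'o' vs 'r' !=
  Pos 3: 'r' vs 'v' !=
  Pos 4: 'a' vs 'i' !=
  Pos 5: 'g' vs 'c' !=
  Pos 6: 'e' vs 'e' =
Hamming distance = 5


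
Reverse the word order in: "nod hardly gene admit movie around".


Original: "nod hardly gene admit movie around"
Words (1..n): nod | hardly | gene | admit | movie | around
Reversed (n..1): around | movie | admit | gene | hardly | nod
Result = "around movie admit gene hardly nod"


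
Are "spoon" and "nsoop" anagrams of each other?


Word 1: "spoon" → sorted: noops
Word 2: "nsoop" → sorted: noops
Same letters? noops == noops
Anagram = Yes


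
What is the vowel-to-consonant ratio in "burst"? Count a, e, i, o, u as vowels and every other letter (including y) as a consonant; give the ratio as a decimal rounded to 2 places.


Word: "burst"
Vowels (a,e,i,o,u): 1
Consonants: 4
Ratio = 1/4
= 0.25


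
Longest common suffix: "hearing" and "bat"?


Word 1: "hearing"
Word 2: "bat"
Comparing from end:
  Pos -1: 'g' != 't' (stop)
LCS = "" (length 0)


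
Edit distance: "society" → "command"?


Word 1: "society" (length 7)
Word 2: "command" (length 7)
One optimal edit sequence (insert/delete/substitute each cost 1):
  1. substitute 's' -> 'c'  (+1)
  2. keep 'o'
  3. substitute 'c' -> 'm'  (+1)
  4. substitute 'i' -> 'm'  (+1)
  5. substitute 'e' -> 'a'  (+1)
  6. substitute 't' -> 'n'  (+1)
  7. substitute 'y' -> 'd'  (+1)
Total edit operations: 6
Edit distance = 6


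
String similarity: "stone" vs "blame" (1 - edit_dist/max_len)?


Word 1: "stone" (length 5)
Word 2: "blame" (length 5)
One optimal edit sequence:
  1. substitute 's' -> 'b'  (+1)
  2. substitute 't' -> 'l'  (+1)
  3. substitute 'o' -> 'a'  (+1)
  4. substitute 'n' -> 'm'  (+1)
  5. keep 'e'
Edit distance = 4
Max length = max(5, 5) = 5
Similarity = 1 - 4/5
= 0.2000


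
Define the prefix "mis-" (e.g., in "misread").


Prefix: mis-
As in: misread -> mis- + read
Meaning = wrongly


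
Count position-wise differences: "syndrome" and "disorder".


Comparing character by character (same length = 8):
  Pos 0: 's' vs 'd' !=
  Pos 1: 'y' vs 'i' !=
  Pos 2: 'n' vs 's' !=
  Pos 3: 'd' vs 'o' !=
  Pos 4: 'r' vs 'r' =
  Pos 5: 'o' vs 'd' !=
  Pos 6: 'm' vs 'e' !=
  Pos 7: 'e' vs 'r' !=
Hamming distance = 7


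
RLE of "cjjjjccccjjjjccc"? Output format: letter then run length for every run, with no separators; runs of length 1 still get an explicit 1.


String: "cjjjjccccjjjjccc"
Scanning for consecutive runs:
  'c' x 1
  'j' x 4
  'c' x 4
  'j' x 4
  'c' x 3
RLE = "c1j4c4j4c3"


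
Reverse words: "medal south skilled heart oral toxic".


Original: "medal south skilled heart oral toxic"
Words (1..n): medal | south | skilled | heart | oral | toxic
Reversed (n..1): toxic | oral | heart | skilled | south | medal
Result = "toxic oral heart skilled south medal"


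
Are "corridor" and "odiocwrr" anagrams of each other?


Word 1: "corridor" → sorted: cdioorrr
Word 2: "odiocwrr" → sorted: cdioorrw
Same letters? cdioorrr != cdioorrw
Anagram = No


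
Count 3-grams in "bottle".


Word: "bottle" (length 6)
Number of 3-grams = length - 3 + 1 = 6 - 3 + 1
= 4


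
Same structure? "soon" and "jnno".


Pattern of "soon": [0, 1, 1, 2]
Pattern of "jnno": [0, 1, 1, 2]
Patterns match
Same pattern = Yes


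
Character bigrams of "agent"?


Word: "agent" (length 5)
Number of bigrams = 5 - 2 + 1 = 4
  Position 0: "ag"
  Position 1: "ge"
  Position 2: "en"
  Position 3: "nt"
Bigrams = "ag", "ge", "en", "nt"


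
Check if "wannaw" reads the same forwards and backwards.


Word: "wannaw"
Reversed: "wannaw"
Forward == Backward? wannaw == wannaw
Palindrome = Yes


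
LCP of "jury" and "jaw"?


Word 1: "jury"
Word 2: "jaw"
Comparing from start:
  Pos 0: 'j' == 'j'
  Pos 1: 'u' != 'a' (stop)
LCP = "j" (length 1)


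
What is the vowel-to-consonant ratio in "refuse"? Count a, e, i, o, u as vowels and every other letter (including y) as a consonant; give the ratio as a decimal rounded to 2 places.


Word: "refuse"
Vowels (a,e,i,o,u): 3
Consonants: 3
Ratio = 3/3
= 1.00


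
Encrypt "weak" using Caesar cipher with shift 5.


Word: "weak"
Shift: 5
Each letter → (letter + shift) mod 26:
  'w' (22) + 5 = 1 → 'b'
  'e' (4) + 5 = 9 → 'j'
  'a' (0) + 5 = 5 → 'f'
  'k' (10) + 5 = 15 → 'p'
Result = "bjfp"


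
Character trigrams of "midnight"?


Word: "midnight" (length 8)
Number of trigrams = 8 - 3 + 1 = 6
  Position 0: "mid"
  Position 1: "idn"
  Position 2: "dni"
  Position 3: "nig"
  Position 4: "igh"
  Position 5: "ght"
Trigrams = "mid", "idn", "dni", "nig", "igh", "ght"


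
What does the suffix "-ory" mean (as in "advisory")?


Suffix: -ory
As in: advisory -> advise + -ory, with a spelling change
Meaning = relating to / place for


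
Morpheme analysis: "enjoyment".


Word: "enjoyment"
Morphemes: en- | joy | -ment
Each morpheme carries meaning
= 3 morphemes


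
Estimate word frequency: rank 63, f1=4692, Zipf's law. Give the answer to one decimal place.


Zipf's law: f(r) = f(1) / r
f(1) = 4692
f(63) = 4692 / 63
= 74.5 occurrences


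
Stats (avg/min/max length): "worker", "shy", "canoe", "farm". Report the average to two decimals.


Lengths: "worker"=6, "shy"=3, "canoe"=5, "farm"=4
Sum = 18, Count = 4
Average = 18/4 = 4.50
= avg=4.50, min=3, max=6


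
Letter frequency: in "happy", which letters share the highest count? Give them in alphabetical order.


Word: "happy"
Letter counts:
  'a': 1
  'h': 1
  'p': 2
  'y': 1
Maximum count = 2
Most frequent = 'p' (2 times each)


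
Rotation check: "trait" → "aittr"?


Word: "trait", Candidate: "aittr"
Method: check if candidate is substring of word+word
"traittrait" contains "aittr"? Yes
Is rotation = Yes


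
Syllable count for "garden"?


Word: "garden"
Syllable breakdown: gar-den
Counting: 2 parts
= 2 syllables


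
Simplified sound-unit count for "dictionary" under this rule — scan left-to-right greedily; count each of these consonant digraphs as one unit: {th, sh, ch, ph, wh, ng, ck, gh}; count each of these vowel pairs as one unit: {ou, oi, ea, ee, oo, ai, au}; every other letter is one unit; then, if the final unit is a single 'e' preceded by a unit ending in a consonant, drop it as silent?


Word: "dictionary" (10 letters)
Left-to-right scan:
  (1) 'd' (letter)
  (2) 'i' (letter)
  (3) 'c' (letter)
  (4) 't' (letter)
  (5) 'i' (letter)
  (6) 'o' (letter)
  (7) 'n' (letter)
  (8) 'a' (letter)
  (9) 'r' (letter)
  (10) 'y' (letter)
Units from scan: 10
Sound units = 10 units


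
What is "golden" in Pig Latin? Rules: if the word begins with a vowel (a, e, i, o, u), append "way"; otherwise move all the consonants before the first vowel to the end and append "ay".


Word: "golden"
Starts with consonant(s) → move to end, add 'ay'
Consonant cluster: "g"
Pig Latin = "oldengay"


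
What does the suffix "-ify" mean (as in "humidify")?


Suffix: -ify
Example: humidify (humid + -ify)
Meaning = to make


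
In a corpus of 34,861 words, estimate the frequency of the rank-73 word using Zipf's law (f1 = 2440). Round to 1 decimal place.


Zipf's law: f(r) = f(1) / r
f(1) = 2440
f(73) = 2440 / 73
= 33.4 occurrences


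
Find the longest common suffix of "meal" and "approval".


Word 1: "meal"
Word 2: "approval"
Comparing from end:
  Pos -1: 'l' == 'l'
  Pos -2: 'a' == 'a'
  Pos -3: 'e' != 'v' (stop)
LCS = "al" (length 2)


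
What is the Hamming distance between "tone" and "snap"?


Comparing character by character (same length = 4):
  Pos 0: 't' vs 's' !=
  Pos 1: 'o' vs 'n' !=
  Pos 2: 'n' vs 'a' !=
  Pos 3: 'e' vs 'p' !=
Hamming distance = 4


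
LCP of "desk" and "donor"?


Word 1: "desk"
Word 2: "donor"
Comparing from start:
  Pos 0: 'd' == 'd'
  Pos 1: 'e' != 'o' (stop)
LCP = "d" (length 1)


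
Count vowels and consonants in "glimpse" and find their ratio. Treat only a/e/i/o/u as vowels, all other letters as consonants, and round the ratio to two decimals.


Word: "glimpse"
Vowels (a,e,i,o,u): 2
Consonants: 5
Ratio = 2/5
= 0.40


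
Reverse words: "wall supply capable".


Original: "wall supply capable"
Words (1..n): wall | supply | capable
Reversed (n..1): capable | supply | wall
Result = "capable supply wall"


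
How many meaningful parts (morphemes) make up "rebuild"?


Word: "rebuild"
Morphemes: re- + build
Each morpheme carries meaning
= 2 morphemes


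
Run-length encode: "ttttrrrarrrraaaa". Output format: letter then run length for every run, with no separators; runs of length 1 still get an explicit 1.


String: "ttttrrrarrrraaaa"
Scanning for consecutive runs:
  't' x 4
  'r' x 3
  'a' x 1
  'r' x 4
  'a' x 4
RLE = "t4r3a1r4a4"


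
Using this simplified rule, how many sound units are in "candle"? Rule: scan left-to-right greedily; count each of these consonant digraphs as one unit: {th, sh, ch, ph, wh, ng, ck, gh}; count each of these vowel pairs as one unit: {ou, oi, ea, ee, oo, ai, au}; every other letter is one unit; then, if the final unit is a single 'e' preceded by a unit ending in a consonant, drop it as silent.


Word: "candle" (6 letters)
Left-to-right scan:
  1. 'c' (letter)
  2. 'a' (letter)
  3. 'n' (letter)
  4. 'd' (letter)
  5. 'l' (letter)
  6. 'e' (letter)
Units from scan: 6
Final unit is 'e' after a consonant -> drop as silent (-1)
Sound units = 5 units


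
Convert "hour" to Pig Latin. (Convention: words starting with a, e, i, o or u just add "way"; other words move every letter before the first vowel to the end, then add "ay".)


Word: "hour"
Starts with consonant(s) → move to end, add 'ay'
Consonant cluster: "h"
Pig Latin = "ourhay"


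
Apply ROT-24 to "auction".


Word: "auction"
Shift: 24
Each letter → (letter + shift) mod 26:
  'a' (0) + 24 = 24 → 'y'
  'u' (20) + 24 = 18 → 's'
  'c' (2) + 24 = 0 → 'a'
  't' (19) + 24 = 17 → 'r'
  'i' (8) + 24 = 6 → 'g'
  'o' (14) + 24 = 12 → 'm'
  'n' (13) + 24 = 11 → 'l'
Result = "ysargml"


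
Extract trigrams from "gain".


Word: "gain" (length 4)
Number of trigrams = 4 - 3 + 1 = 2
  Position 0: "gai"
  Position 1: "ain"
Trigrams = "gai", "ain"


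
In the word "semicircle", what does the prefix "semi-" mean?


Prefix: semi-
Example: semicircle (semi- + circle)
Meaning = half


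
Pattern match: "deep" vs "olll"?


Pattern of "deep": [0, 1, 1, 2]
Pattern of "olll": [0, 1, 1, 1]
Patterns do not match
Same pattern = No


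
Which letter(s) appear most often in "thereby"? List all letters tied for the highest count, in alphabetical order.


Word: "thereby"
Letter counts:
  'b': 1
  'e': 2
  'h': 1
  'r': 1
  't': 1
  'y': 1
Maximum count = 2
Most frequent = 'e' (2 times each)


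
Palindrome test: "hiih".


Word: "hiih"
Reversed: "hiih"
Forward == Backward? hiih == hiih
Palindrome = Yes


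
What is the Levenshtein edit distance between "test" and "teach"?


Word 1: "test" (length 4)
Word 2: "teach" (length 5)
One optimal edit sequence (insert/delete/substitute each cost 1):
  1. keep 't'
  2. keep 'e'
  3. insert 'a'  (+1)
  4. substitute 's' -> 'c'  (+1)
  5. substitute 't' -> 'h'  (+1)
Total edit operations: 3
Edit distance = 3
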